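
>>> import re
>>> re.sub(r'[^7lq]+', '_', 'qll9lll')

This matches one or more of any character except [7lq].
Matches: at [3:4] → '9'.
Each match is replaced by '_'.

'qll_lll'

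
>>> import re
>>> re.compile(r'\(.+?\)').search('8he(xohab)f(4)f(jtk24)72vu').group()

'(xohab)'

A `+?`/`*?`/`{m,n}?` starts at its minimum and grows only as far as needed for what follows to match.
`re.search` tries every starting position until one works.
The match spans [3:10] → '(xohab)'.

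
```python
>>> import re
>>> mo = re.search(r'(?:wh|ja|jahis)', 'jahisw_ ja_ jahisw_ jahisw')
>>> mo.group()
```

Alternation tries branches left to right and keeps the first one that lets the overall match succeed at that position.
`re.search` scans for the first position where the pattern succeeds.
The match spans [0:2] → 'ja'.

'ja'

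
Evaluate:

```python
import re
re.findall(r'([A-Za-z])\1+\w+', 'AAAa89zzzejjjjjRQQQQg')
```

After group 1 captures some text, `\1` only succeeds where that same text appears again.
One capturing group, so `findall` returns just the captured substring from the one match — 1 in all.

['A']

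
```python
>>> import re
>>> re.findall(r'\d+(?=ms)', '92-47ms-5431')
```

['47']

Because the assertion is zero-width, the text it checks is not consumed and won't appear in the result.
Since nothing is captured, `findall` lists the 1 matched substring directly.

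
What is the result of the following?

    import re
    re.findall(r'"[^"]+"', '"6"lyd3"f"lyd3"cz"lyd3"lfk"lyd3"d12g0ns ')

`findall` yields the raw match text (4 of them) because the pattern has no groups.

['"6"', '"f"', '"cz"', '"lfk"']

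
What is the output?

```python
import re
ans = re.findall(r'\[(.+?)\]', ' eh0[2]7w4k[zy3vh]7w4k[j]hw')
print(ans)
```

['2', 'zy3vh', 'j']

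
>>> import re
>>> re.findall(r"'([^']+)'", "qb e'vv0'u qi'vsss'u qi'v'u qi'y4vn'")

['vv0', 'vsss', 'v', 'y4vn']

Scanning left to right: at [4:9] match "'vv0'", group 1 = 'vv0'; at [13:19] match "'vsss'", group 1 = 'vsss'; at [23:26] match "'v'", group 1 = 'v'; at [30:36] match "'y4vn'", group 1 = 'y4vn'.
Because there's exactly one group, `findall` drops the full match and keeps group 1 from each hit.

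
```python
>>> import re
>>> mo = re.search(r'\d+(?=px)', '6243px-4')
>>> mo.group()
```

The `(?=…)`/`(?<=…)` assertion just peeks at neighbouring text; it doesn't advance the match position.
The match spans [0:4] → '6243'.

'6243'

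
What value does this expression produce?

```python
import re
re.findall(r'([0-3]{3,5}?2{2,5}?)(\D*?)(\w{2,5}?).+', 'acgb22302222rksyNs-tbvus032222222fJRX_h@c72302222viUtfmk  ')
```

This matches 3 to 5 of a character in [0-3] (lazy), then 2 to 5 of the literal '2' (lazy) (captured); then zero or more of a non-digit (lazy) (captured); then 2 to 5 of a word character (lazy) (captured); then one or more of any character.
The `?` after the quantifier makes it lazy — it takes as little as possible before letting the rest of the pattern try.
Scanning left to right: at [4:58] match '22302222rksyNs-tbvus032222222fJRX_h@c72302222viUtfmk  ', groups = ('223022', '', '22').
`findall` packs the 3 group values into a tuple for every match.

[('223022', '', '22')]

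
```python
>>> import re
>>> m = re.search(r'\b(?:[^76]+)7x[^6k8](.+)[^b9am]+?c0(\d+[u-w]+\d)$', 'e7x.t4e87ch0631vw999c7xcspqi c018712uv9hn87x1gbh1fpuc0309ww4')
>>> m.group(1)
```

't4e87ch0631vw999c7xcspqi c018712uv9hn87x1gbh1fp'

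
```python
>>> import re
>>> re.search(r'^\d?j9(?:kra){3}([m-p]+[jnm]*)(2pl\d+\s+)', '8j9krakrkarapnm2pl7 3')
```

None

This matches anchored at the start of the string; then optionally a digit, then the literal 'j9', then the literal 'kra' repeated 3 times; then one or more of a character in [m-p], then zero or more of one of [jnm] (captured); then the literal '2pl', then one or more of a digit, then one or more of whitespace (captured).
`search` walks the string left to right and returns the first match it finds.
Here nothing in the string fits, so the call returns None.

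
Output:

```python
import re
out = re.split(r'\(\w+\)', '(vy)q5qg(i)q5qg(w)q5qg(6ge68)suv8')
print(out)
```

Matches to split on: at [0:4] → '(vy)'; at [8:11] → '(i)'; at [15:18] → '(w)'; at [22:29] → '(6ge68)'.
`split` removes every match and returns the 5 fragments in between.

['', 'q5qg', 'q5qg', 'q5qg', 'suv8']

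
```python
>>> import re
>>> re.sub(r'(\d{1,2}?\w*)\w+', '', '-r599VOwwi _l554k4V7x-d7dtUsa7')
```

'-r _l-d'

Pattern: 1 to 2 of a digit (lazy), then zero or more of a word character (captured); then one or more of a word character.
`sub` substitutes '' at each match site.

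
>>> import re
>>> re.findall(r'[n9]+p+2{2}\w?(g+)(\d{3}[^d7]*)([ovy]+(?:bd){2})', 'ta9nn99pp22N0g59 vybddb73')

[]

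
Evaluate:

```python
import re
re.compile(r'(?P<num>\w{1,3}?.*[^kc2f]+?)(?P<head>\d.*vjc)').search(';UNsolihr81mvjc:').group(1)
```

'UNsolihr8'

The pattern matches 1 to 3 of a word character (lazy), then zero or more of any character, then one or more of any character except [kc2f] (lazy) (captured as 'num'); then a digit, then zero or more of any character, then the literal 'vjc' (captured as 'head').
`re.search` tries every starting position until one works.
The match spans [1:15] → 'UNsolihr81mvjc'.
Captured: group 1 = 'UNsolihr8', group 2 = '1mvjc'.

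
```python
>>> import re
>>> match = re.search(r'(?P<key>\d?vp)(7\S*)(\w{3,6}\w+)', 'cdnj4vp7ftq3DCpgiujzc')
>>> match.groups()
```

('4vp', '7ftq3DCpgi', 'ujzc')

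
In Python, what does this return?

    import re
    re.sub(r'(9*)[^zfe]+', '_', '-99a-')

'_'

The pattern matches zero or more of a literal '9' (captured); then one or more of any character except [zfe].
Matches: at [0:5] → '-99a-'.
Every occurrence is swapped for '_'.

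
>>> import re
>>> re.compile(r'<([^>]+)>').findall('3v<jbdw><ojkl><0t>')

['jbdw', 'ojkl', '0t']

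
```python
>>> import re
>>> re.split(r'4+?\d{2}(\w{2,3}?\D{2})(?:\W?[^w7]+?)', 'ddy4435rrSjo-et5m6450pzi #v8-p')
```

Pattern: one or more of the literal '4' (lazy), then exactly 2 of a digit; then 2 to 3 of a word character (lazy), then exactly 2 of a non-digit (captured); then optionally a non-word character, then one or more of any character except [w7] (lazy) (non-capturing group).
A non-greedy quantifier consumes as few characters as it can — just enough that the remainder of the pattern still matches from where it stops; whatever follows it matches normally.
Matches to split on: at [3:11] → '4435rrSj'; at [18:27] → '450pzi #v'.
`re.split` interleaves the captured-group text with the surrounding fragments.

['ddy', '5rrS', 'o-et5m6', 'pzi ', '8-p']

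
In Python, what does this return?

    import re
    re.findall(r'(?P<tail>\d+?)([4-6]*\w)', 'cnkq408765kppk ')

The `?` after the quantifier makes it lazy — it takes as little as possible before letting the rest of the pattern try.
With 2 capturing groups, `findall` returns a 2-tuple per match.

[('4', '0'), ('8', '7'), ('6', '5k')]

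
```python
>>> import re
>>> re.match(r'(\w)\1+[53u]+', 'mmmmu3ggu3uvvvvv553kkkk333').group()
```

'mmmmu3'

After group 1 captures some text, `\1` only succeeds where that same text appears again.
With `match`, the pattern is implicitly anchored at the beginning.
The match spans [0:6] → 'mmmmu3'.
Captured: group 1 = 'm'.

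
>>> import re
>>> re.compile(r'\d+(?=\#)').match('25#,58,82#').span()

(0, 2)

The lookaround is zero-width — it requires the adjacent text to match without consuming it, so the asserted text isn't part of the match.
`match` is anchored at position 0; if the pattern doesn't fit there, it returns None.
The match spans [0:2] → '25'.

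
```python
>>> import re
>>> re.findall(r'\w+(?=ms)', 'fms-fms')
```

Lookahead/lookbehind check context without consuming it, so the matched span excludes the asserted characters.
Matches: at [0:1] → 'f'; at [4:5] → 'f'.
With no groups in the pattern, `findall` gives back each whole match — 2 here.

['f', 'f']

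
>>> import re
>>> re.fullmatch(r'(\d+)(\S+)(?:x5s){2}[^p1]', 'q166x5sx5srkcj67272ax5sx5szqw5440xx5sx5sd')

`re.fullmatch` requires the pattern to consume the entire string.
Here the string isn't matched end-to-end, so the call returns None.

None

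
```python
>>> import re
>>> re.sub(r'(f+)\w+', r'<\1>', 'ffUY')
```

'<ff>'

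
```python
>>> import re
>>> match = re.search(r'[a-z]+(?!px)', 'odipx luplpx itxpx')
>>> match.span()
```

(0, 5)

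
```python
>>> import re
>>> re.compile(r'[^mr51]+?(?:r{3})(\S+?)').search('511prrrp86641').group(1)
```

'p'

The pattern matches one or more of any character except [mr51] (lazy); then exactly 3 of a literal 'r' (non-capturing group); then one or more of a non-whitespace character (lazy) (captured).
`re.search` tries every starting position until one works.
The match spans [3:8] → 'prrrp'.
Captured: group 1 = 'p'.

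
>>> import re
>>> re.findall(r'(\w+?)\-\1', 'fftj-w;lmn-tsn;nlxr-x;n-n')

The backreference `\1` re-matches whatever the first group consumed, character for character.
Because there's exactly one group, `findall` drops the full match and keeps group 1 from the one hit.

['n']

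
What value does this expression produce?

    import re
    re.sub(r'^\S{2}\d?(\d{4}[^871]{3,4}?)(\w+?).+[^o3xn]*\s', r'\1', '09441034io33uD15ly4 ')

'41034io'

Pattern: anchored at the start of the string; then exactly 2 of a non-whitespace character, then optionally a digit; then exactly 4 of a digit, then 3 to 4 of any character except [871] (lazy) (captured); then one or more of a word character (lazy) (captured); then one or more of any character, then zero or more of any character except [o3xn], then whitespace.
Because the quantifier is non-greedy, it stops expanding at the earliest point where the rest of the pattern can succeed.
Matches: at [0:20] → '09441034io33uD15ly4 '.
Each match is replaced using the text its own group 1 captured.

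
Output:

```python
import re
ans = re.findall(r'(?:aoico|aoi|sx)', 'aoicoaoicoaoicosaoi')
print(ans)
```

['aoico', 'aoico', 'aoico', 'aoi']

`|` is ordered: at each position the engine commits to the first alternative that works.
Walking the string: at [0:5] → 'aoico'; at [5:10] → 'aoico'; at [10:15] → 'aoico'; at [16:19] → 'aoi'.
With no groups in the pattern, `findall` gives back each whole match — 4 here.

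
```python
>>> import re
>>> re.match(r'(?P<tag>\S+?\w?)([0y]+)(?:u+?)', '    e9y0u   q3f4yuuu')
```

`match` is anchored at position 0; if the pattern doesn't fit there, it returns None.
Here position 0 doesn't satisfy it, so the call returns None.

None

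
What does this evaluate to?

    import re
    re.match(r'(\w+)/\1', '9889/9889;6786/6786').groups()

The backreference `\1` re-matches whatever the first group consumed, character for character.
With `match`, the pattern is implicitly anchored at the beginning.
The match spans [0:9] → '9889/9889'.
Captured: group 1 = '9889'.

('9889',)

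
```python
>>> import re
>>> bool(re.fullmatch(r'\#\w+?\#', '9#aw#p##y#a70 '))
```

False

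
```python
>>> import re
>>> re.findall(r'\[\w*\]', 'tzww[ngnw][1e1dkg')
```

With no groups in the pattern, `findall` gives back each whole match — 1 here.

['[ngnw]']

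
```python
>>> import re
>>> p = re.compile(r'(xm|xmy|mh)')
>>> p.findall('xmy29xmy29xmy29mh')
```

['xm', 'xm', 'xm', 'mh']

The regex engine tests alternatives in the order written; an earlier branch that matches wins even if a later one would match more.
Matches: at [0:2] match 'xm', group 1 = 'xm'; at [5:7] match 'xm', group 1 = 'xm'; at [10:12] match 'xm', group 1 = 'xm'; at [15:17] match 'mh', group 1 = 'mh'.
Because there's exactly one group, `findall` drops the full match and keeps group 1 from each hit.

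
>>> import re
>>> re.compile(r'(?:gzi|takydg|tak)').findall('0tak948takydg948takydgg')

The regex engine tests alternatives in the order written; an earlier branch that matches wins even if a later one would match more.
With no groups in the pattern, `findall` gives back each whole match — 3 here.

['tak', 'takydg', 'takydg']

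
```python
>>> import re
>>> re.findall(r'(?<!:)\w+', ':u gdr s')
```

A negative assertion filters positions out without eating any characters.
Since nothing is captured, `findall` lists the 2 matched substrings directly.

['gdr', 's']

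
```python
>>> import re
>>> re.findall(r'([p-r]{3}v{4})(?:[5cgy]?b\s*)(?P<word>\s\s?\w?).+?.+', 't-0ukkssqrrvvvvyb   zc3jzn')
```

[('qrrvvvv', ' z')]

The pattern matches exactly 3 of a character in [p-r], then exactly 4 of a literal 'v' (captured); then optionally one of [5cgy], then the literal 'b', then zero or more of whitespace (non-capturing group); then whitespace, then optionally whitespace, then optionally a word character (captured as 'word'); then one or more of any character (lazy), then one or more of any character.
Walking the string: at [8:26] match 'qrrvvvvyb   zc3jzn', groups = ('qrrvvvv', ' z').
With 2 capturing groups, `findall` returns a 2-tuple per match.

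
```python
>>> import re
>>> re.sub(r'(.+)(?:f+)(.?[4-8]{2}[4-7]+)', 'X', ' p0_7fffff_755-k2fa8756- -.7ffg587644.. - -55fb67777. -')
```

Pattern: one or more of any character (captured); then one or more of a literal 'f' (non-capturing group); then optionally any character, then exactly 2 of a character in [4-8], then one or more of a character in [4-7] (captured).
Matches: at [0:52] → ' p0_7fffff_755-k2fa8756- -.7ffg587644.. - -55fb67777'.
Each match is replaced by 'X'.

'X. -'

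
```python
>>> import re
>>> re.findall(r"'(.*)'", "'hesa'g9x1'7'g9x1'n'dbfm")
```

Matches: at [0:20] match "'hesa'g9x1'7'g9x1'n'", group 1 = "hesa'g9x1'7'g9x1'n".
One capturing group, so `findall` returns just the captured substring from the one match — 1 in all.

["hesa'g9x1'7'g9x1'n"]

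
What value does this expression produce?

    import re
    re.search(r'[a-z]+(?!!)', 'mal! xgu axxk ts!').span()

(0, 2)

Because the assertion is negative and zero-width, positions next to the forbidden text are skipped.
Unlike `match`, `search` isn't anchored — it looks for the pattern anywhere in the string.
The match spans [0:2] → 'ma'.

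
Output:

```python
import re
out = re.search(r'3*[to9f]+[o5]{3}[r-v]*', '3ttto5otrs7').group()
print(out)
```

3ttto5otrs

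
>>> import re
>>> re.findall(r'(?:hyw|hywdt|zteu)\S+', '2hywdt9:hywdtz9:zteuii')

Matches: at [1:22] → 'hywdt9:hywdtz9:zteuii'.
No capturing groups, so `findall` returns the 1 full match string.

['hywdt9:hywdtz9:zteuii']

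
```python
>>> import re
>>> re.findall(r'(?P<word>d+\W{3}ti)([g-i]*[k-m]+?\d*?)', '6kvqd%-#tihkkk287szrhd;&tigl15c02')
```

[('d%-#ti', 'hk')]

The pattern matches one or more of a literal 'd', then exactly 3 of a non-word character, then the literal 'ti' (captured as 'word'); then zero or more of a character in [g-i], then one or more of a character in [k-m] (lazy), then zero or more of a digit (lazy) (captured).
Walking the string: at [4:12] match 'd%-#tihk', groups = ('d%-#ti', 'hk').
`findall` packs the 2 group values into a tuple for every match.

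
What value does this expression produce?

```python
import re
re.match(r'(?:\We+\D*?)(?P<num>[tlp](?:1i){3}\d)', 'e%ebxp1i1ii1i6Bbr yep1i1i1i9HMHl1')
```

`re.match` only tries the pattern at the start of the string.
Here the string doesn't start with a match, so the call returns None.

None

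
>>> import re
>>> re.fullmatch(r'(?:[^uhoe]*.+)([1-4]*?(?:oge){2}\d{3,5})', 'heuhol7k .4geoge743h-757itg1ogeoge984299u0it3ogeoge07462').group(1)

'ogeoge07462'

This matches zero or more of any character except [uhoe], then one or more of any character (non-capturing group); then zero or more of a character in [1-4] (lazy), then the literal 'oge' repeated 2 times, then 3 to 5 of a digit (captured).
`re.fullmatch` requires the pattern to consume the entire string.
The match spans [0:56] → 'heuhol7k .4geoge743h-757itg1ogeoge984299u0it3ogeoge07462'.
Captured: group 1 = 'ogeoge07462'.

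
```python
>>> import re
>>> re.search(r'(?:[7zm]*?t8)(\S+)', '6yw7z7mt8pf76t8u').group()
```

'7z7mt8pf76t8u'

The pattern matches zero or more of one of [7zm] (lazy), then the literal 't8' (non-capturing group); then one or more of a non-whitespace character (captured).
`re.search` tries every starting position until one works.
The match spans [3:16] → '7z7mt8pf76t8u'.
Captured: group 1 = 'pf76t8u'.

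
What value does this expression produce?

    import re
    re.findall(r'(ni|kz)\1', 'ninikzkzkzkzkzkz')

['ni', 'kz', 'kz', 'kz']

`\1` is not a pattern — it's the concrete string captured by group 1, re-applied verbatim.
Matches: at [0:4] match 'nini', group 1 = 'ni'; at [4:8] match 'kzkz', group 1 = 'kz'; at [8:12] match 'kzkz', group 1 = 'kz'; at [12:16] match 'kzkz', group 1 = 'kz'.
`findall` collects group 1 from each match (4 total).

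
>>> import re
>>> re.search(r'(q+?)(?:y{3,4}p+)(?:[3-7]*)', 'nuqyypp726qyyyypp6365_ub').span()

Pattern: one or more of a literal 'q' (lazy) (captured); then 3 to 4 of the literal 'y', then one or more of the literal 'p' (non-capturing group); then zero or more of a character in [3-7] (non-capturing group).
Unlike `match`, `search` isn't anchored — it looks for the pattern anywhere in the string.
The match spans [10:21] → 'qyyyypp6365'.
Captured: group 1 = 'q'.

(10, 21)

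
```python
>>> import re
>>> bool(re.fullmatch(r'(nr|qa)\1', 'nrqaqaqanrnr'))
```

False

After group 1 captures some text, `\1` only succeeds where that same text appears again.
`re.fullmatch` requires the pattern to consume the entire string.
Here the pattern can't cover the whole string, so the call returns None, and `bool(None)` is False.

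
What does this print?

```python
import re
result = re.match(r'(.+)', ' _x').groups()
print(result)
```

The pattern matches one or more of any character (captured).
`re.match` won't scan ahead — the pattern has to work from the very first character.
The match spans [0:3] → ' _x'.
Captured: group 1 = ' _x'.

(' _x',)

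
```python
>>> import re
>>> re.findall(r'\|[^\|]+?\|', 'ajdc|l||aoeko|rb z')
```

With no groups in the pattern, `findall` gives back each whole match — 2 here.

['|l|', '|aoeko|']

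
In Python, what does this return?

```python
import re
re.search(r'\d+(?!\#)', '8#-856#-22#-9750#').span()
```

(3, 5)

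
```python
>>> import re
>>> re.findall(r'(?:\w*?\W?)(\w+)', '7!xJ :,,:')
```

['7', 'xJ']

This matches zero or more of a word character (lazy), then optionally a non-word character (non-capturing group); then one or more of a word character (captured).
One capturing group, so `findall` returns just the captured substring from each match — 2 in all.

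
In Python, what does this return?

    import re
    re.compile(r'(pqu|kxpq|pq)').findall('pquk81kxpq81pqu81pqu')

['pqu', 'kxpq', 'pqu', 'pqu']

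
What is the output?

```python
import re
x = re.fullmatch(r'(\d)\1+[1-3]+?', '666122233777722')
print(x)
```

The backreference `\1` re-matches whatever the first group consumed, character for character.
For `fullmatch`, every character of the input must be accounted for by the pattern.
Here the string isn't matched end-to-end, so the call returns None.

None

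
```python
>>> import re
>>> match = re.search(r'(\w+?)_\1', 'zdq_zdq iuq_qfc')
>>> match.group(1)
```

'zdq'

A backreference is literal: `\1` must see the identical characters the first group matched.
`search` walks the string left to right and returns the first match it finds.
The match spans [0:7] → 'zdq_zdq'.
Captured: group 1 = 'zdq'.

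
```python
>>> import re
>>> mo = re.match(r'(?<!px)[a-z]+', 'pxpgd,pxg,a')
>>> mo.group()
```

With `match`, the pattern is implicitly anchored at the beginning.
The match spans [0:5] → 'pxpgd'.

'pxpgd'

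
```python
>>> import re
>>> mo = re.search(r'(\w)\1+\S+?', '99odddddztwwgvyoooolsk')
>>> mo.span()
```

(0, 3)

A backreference is literal: `\1` must see the identical characters the first group matched.
The match spans [0:3] → '99o'.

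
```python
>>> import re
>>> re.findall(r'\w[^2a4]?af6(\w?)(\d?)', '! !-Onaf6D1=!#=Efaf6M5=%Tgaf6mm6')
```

[('D', '1'), ('M', '5'), ('m', '')]

2 groups means each result is a tuple of 2 captured strings — 3 here.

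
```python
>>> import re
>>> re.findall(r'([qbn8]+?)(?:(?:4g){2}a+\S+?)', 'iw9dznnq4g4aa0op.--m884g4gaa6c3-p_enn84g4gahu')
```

['88', 'nn8']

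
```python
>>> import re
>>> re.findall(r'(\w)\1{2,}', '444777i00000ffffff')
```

['4', '7', '0', 'f']

A backreference is literal: `\1` must see the identical characters the first group matched.
Matches: at [0:3] match '444', group 1 = '4'; at [3:6] match '777', group 1 = '7'; at [7:12] match '00000', group 1 = '0'; at [12:18] match 'ffffff', group 1 = 'f'.
With a single group, `findall` returns only what that group captured — 4 items.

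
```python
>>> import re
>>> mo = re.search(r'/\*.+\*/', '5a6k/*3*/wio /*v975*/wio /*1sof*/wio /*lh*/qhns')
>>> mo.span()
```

(4, 43)

The match spans [4:43] → '/*3*/wio /*v975*/wio /*1sof*/wio /*lh*/'.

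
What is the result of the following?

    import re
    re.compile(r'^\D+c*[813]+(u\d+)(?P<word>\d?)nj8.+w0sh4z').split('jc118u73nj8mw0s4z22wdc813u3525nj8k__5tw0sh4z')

Pattern: anchored at the start of the string; then one or more of a non-digit, then zero or more of the literal 'c', then one or more of one of [813]; then a literal 'u', then one or more of a digit (captured); then optionally a digit (captured as 'word'); then the literal 'nj8', then one or more of any character; then the literal 'w0s', then the literal 'h4z'.
Matches to split on: at [0:44] → 'jc118u73nj8mw0s4z22wdc813u3525nj8k__5tw0sh4z'.
With a capturing group present, the delimiter's captured portion is kept in the result list.

['', 'u73', '', '']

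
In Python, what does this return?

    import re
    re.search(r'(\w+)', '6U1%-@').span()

Pattern: one or more of a word character (captured).
`re.search` tries every starting position until one works.
The match spans [0:3] → '6U1'.
Captured: group 1 = '6U1'.

(0, 3)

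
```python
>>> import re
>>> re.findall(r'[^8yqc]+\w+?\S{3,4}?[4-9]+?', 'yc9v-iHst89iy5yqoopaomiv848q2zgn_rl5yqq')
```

The pattern matches one or more of any character except [8yqc]; then one or more of a word character (lazy), then 3 to 4 of a non-whitespace character (lazy); then one or more of a character in [4-9] (lazy).
Lazy quantifiers expand one character at a time until the remainder of the pattern can match.
Matches: at [2:14] → '9v-iHst89iy5'; at [16:36] → 'oopaomiv848q2zgn_rl5'.
No capturing groups, so `findall` returns the 2 full match strings.

['9v-iHst89iy5', 'oopaomiv848q2zgn_rl5']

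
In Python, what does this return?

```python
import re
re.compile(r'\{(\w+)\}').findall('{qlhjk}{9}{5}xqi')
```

['qlhjk', '9', '5']

`findall` collects group 1 from each match (3 total).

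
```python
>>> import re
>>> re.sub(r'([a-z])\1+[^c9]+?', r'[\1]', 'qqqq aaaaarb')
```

'[q][a]b'

The backreference `\1` re-matches whatever the first group consumed, character for character.
Matches: at [0:5] → 'qqqq '; at [5:11] → 'aaaaar'.
Each match is replaced using the text its own group 1 captured.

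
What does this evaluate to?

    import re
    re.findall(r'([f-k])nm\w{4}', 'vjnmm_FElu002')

['j']

The pattern matches a character in [f-k] (captured); then the literal 'nm', then exactly 4 of a word character.
Matches: at [1:8] match 'jnmm_FE', group 1 = 'j'.
One capturing group, so `findall` returns just the captured substring from the one match — 1 in all.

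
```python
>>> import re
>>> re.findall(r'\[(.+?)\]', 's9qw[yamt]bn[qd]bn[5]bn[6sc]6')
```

`findall` collects group 1 from each match (4 total).

['yamt', 'qd', '5', '6sc']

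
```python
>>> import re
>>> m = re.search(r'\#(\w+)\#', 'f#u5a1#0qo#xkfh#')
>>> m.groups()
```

The match spans [1:7] → '#u5a1#'.
Captured: group 1 = 'u5a1'.

('u5a1',)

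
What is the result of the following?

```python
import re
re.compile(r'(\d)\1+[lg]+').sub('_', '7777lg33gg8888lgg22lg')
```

'____'

The backreference `\1` re-matches whatever the first group consumed, character for character.
Each match is replaced by '_'.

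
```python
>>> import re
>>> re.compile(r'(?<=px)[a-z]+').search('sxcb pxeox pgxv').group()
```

'eox'

The positive lookaround only admits positions where the adjacent text matches; those characters stay outside the span.
The match spans [7:10] → 'eox'.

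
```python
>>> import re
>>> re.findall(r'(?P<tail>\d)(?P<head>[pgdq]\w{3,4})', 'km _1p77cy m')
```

The pattern matches a digit (captured as 'tail'); then one of [pgdq], then 3 to 4 of a word character (captured as 'head').
Walking the string: at [4:10] match '1p77cy', groups = ('1', 'p77cy').
`findall` packs the 2 group values into a tuple for every match.

[('1', 'p77cy')]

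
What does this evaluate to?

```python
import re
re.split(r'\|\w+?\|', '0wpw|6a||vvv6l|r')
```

The string is cut at each match, leaving 3 pieces.

['0wpw', '', 'r']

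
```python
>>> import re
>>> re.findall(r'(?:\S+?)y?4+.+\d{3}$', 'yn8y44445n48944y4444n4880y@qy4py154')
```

['yn8y44445n48944y4444n4880y@qy4py154']

This matches one or more of a non-whitespace character (lazy) (non-capturing group); then optionally a literal 'y', then one or more of the literal '4'; then one or more of any character, then exactly 3 of a digit; then anchored at the end.
Matches: at [0:35] → 'yn8y44445n48944y4444n4880y@qy4py154'.
Since nothing is captured, `findall` lists the 1 matched substring directly.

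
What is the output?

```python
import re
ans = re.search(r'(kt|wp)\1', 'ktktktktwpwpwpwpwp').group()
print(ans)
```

ktkt

After group 1 captures some text, `\1` only succeeds where that same text appears again.
`search` walks the string left to right and returns the first match it finds.
The match spans [0:4] → 'ktkt'.
Captured: group 1 = 'kt'.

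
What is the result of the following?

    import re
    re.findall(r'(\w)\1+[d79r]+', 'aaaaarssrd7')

['a', 's']

After group 1 captures some text, `\1` only succeeds where that same text appears again.
`findall` collects group 1 from each match (2 total).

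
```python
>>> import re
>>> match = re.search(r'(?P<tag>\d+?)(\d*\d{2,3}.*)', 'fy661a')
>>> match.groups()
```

The match spans [2:6] → '661a'.
Captured: group 1 = '6', group 2 = '61a'.

('6', '61a')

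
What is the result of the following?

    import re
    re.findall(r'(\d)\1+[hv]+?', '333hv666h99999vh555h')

A backreference is literal: `\1` must see the identical characters the first group matched.
One capturing group, so `findall` returns just the captured substring from each match — 4 in all.

['3', '6', '9', '5']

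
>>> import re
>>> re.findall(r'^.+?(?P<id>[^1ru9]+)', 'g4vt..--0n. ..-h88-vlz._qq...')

`findall` collects group 1 from the one match (1 total).

['4vt..--0n. ..-h88-vlz._qq...']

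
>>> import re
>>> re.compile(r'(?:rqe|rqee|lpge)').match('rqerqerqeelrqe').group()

`match` is anchored at position 0; if the pattern doesn't fit there, it returns None.
The match spans [0:3] → 'rqe'.

'rqe'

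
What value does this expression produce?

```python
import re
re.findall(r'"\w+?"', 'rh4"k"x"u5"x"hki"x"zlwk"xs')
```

['"k"', '"u5"', '"hki"', '"zlwk"']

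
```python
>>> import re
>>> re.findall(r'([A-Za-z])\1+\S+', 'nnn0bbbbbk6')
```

`\1` has to match the exact text group 1 already captured.
Walking the string: at [0:11] match 'nnn0bbbbbk6', group 1 = 'n'.
With a single group, `findall` returns only what that group captured — 1 item.

['n']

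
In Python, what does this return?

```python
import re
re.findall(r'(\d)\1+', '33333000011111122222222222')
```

['3', '0', '1', '2']

`\1` is not a pattern — it's the concrete string captured by group 1, re-applied verbatim.
One capturing group, so `findall` returns just the captured substring from each match — 4 in all.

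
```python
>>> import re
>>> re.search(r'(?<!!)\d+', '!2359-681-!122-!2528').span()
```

A negative assertion filters positions out without eating any characters.
The match spans [2:5] → '359'.

(2, 5)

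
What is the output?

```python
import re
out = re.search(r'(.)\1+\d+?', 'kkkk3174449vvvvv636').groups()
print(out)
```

('k',)

A backreference is literal: `\1` must see the identical characters the first group matched.
`re.search` scans for the first position where the pattern succeeds.
The match spans [0:5] → 'kkkk3'.
Captured: group 1 = 'k'.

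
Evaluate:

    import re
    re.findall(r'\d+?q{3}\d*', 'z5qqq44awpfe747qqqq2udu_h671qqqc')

No capturing groups, so `findall` returns the 3 full match strings.

['5qqq44', '747qqq', '671qqq']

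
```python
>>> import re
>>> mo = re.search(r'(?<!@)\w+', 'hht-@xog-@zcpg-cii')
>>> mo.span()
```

The negative lookaround is zero-width — it rules out positions where the adjacent text would match, without consuming anything.
`search` walks the string left to right and returns the first match it finds.
The match spans [0:3] → 'hht'.

(0, 3)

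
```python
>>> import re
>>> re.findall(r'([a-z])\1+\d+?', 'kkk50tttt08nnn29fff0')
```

A backreference is literal: `\1` must see the identical characters the first group matched.
Walking the string: at [0:4] match 'kkk5', group 1 = 'k'; at [5:10] match 'tttt0', group 1 = 't'; at [11:15] match 'nnn2', group 1 = 'n'; at [16:20] match 'fff0', group 1 = 'f'.
With a single group, `findall` returns only what that group captured — 4 items.

['k', 't', 'n', 'f']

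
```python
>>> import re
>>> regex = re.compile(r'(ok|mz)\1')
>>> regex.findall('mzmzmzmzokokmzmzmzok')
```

['mz', 'mz', 'ok', 'mz']

`\1` is not a pattern — it's the concrete string captured by group 1, re-applied verbatim.
Because there's exactly one group, `findall` drops the full match and keeps group 1 from each hit.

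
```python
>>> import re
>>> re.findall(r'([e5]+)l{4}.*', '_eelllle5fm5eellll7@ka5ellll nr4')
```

['ee']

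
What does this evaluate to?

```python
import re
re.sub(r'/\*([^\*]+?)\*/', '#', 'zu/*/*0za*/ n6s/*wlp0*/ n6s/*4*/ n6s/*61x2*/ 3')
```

'zu/*# n6s# n6s# n6s# 3'

Each match is replaced by '#'.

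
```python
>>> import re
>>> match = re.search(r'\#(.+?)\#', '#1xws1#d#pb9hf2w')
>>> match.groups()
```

('1xws1',)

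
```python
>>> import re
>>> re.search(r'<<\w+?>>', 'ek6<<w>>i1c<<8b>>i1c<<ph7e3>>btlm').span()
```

(3, 8)

`re.search` scans for the first position where the pattern succeeds.
The match spans [3:8] → '<<w>>'.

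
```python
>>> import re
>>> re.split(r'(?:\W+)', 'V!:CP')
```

['V', 'CP']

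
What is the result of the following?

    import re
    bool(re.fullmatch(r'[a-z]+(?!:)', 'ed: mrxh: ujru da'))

For `fullmatch`, every character of the input must be accounted for by the pattern.
Here the string isn't matched end-to-end, so the call returns None, and `bool(None)` is False.

False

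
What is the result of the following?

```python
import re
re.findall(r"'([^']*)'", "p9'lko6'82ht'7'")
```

['lko6', '7']

Walking the string: at [2:8] match "'lko6'", group 1 = 'lko6'; at [12:15] match "'7'", group 1 = '7'.
Because there's exactly one group, `findall` drops the full match and keeps group 1 from each hit.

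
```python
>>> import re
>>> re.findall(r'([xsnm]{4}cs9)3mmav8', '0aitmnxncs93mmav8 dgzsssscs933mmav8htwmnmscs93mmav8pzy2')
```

['mnxncs9', 'mnmscs9']

Pattern: exactly 4 of one of [xsnm], then the literal 'cs9' (captured); then the literal '3mm', then the literal 'av8'.
Scanning left to right: at [4:17] match 'mnxncs93mmav8', group 1 = 'mnxncs9'; at [38:51] match 'mnmscs93mmav8', group 1 = 'mnmscs9'.
One capturing group, so `findall` returns just the captured substring from each match — 2 in all.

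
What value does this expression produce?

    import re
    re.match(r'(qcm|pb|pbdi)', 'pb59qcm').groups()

('pb',)

The match spans [0:2] → 'pb'.
Captured: group 1 = 'pb'.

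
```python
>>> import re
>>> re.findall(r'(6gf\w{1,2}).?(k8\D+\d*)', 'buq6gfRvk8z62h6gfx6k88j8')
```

[('6gfRv', 'k8z62')]

The pattern matches the literal '6gf', then 1 to 2 of a word character (captured); then optionally any character; then the literal 'k8', then one or more of a non-digit, then zero or more of a digit (captured).
Scanning left to right: at [3:13] match '6gfRvk8z62', groups = ('6gfRv', 'k8z62').
With 2 capturing groups, `findall` returns a 2-tuple per match.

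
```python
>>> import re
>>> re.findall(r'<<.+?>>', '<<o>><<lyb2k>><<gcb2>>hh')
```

A non-greedy quantifier consumes as few characters as it can — just enough that the remainder of the pattern still matches from where it stops; whatever follows it matches normally.
No capturing groups, so `findall` returns the 3 full match strings.

['<<o>>', '<<lyb2k>>', '<<gcb2>>']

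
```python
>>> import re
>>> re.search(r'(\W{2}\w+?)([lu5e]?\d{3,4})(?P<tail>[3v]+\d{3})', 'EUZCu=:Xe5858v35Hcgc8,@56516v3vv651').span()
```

The match spans [21:35] → ',@56516v3vv651'.

(21, 35)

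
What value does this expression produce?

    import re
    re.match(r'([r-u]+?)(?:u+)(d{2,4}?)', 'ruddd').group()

'rudd'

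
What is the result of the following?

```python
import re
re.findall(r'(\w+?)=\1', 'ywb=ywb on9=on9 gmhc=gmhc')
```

After group 1 captures some text, `\1` only succeeds where that same text appears again.
One capturing group, so `findall` returns just the captured substring from each match — 3 in all.

['ywb', 'on9', 'gmhc']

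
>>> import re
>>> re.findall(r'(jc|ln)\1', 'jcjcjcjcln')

`\1` is not a pattern — it's the concrete string captured by group 1, re-applied verbatim.
`findall` collects group 1 from each match (2 total).

['jc', 'jc']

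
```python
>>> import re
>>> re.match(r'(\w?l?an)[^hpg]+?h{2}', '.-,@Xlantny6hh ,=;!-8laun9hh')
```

This matches optionally a word character, then optionally the literal 'l', then the literal 'an' (captured); then one or more of any character except [hpg] (lazy), then exactly 2 of the literal 'h'.
`match` is anchored at position 0; if the pattern doesn't fit there, it returns None.
Here position 0 doesn't satisfy it, so the call returns None.

None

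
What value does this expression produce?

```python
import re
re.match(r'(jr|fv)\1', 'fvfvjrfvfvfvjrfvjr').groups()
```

('fv',)

The match spans [0:4] → 'fvfv'.
Captured: group 1 = 'fv'.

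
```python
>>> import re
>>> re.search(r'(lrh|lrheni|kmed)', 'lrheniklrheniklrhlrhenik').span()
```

(0, 3)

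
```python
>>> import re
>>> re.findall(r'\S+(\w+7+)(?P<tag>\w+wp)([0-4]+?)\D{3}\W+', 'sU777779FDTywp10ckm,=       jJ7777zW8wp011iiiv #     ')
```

[('77', '9FDTywp', '10')]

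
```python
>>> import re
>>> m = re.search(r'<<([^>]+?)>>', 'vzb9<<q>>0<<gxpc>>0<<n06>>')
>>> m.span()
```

(4, 9)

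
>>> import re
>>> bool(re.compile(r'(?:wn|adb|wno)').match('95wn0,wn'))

False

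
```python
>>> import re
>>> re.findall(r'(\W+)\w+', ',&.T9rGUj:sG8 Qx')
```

Pattern: one or more of a non-word character (captured); then one or more of a word character.
Walking the string: at [0:9] match ',&.T9rGUj', group 1 = ',&.'; at [9:13] match ':sG8', group 1 = ':'; at [13:16] match ' Qx', group 1 = ' '.
Because there's exactly one group, `findall` drops the full match and keeps group 1 from each hit.

[',&.', ':', ' ']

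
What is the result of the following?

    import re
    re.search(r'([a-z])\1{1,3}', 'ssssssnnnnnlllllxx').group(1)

's'

After group 1 captures some text, `\1` only succeeds where that same text appears again.
`re.search` scans for the first position where the pattern succeeds.
The match spans [0:4] → 'ssss'.
Captured: group 1 = 's'.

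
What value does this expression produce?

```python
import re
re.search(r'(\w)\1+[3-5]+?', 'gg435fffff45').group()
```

'gg4'

`\1` is not a pattern — it's the concrete string captured by group 1, re-applied verbatim.
`re.search` scans for the first position where the pattern succeeds.
The match spans [0:3] → 'gg4'.
Captured: group 1 = 'g'.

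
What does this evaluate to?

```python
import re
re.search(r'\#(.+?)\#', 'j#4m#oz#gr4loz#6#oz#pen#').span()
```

(1, 5)

Because the quantifier is non-greedy, it stops expanding at the earliest point where the rest of the pattern can succeed.
`re.search` scans for the first position where the pattern succeeds.
The match spans [1:5] → '#4m#'.
Captured: group 1 = '4m'.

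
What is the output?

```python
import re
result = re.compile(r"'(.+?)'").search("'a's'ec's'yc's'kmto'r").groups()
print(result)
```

Lazy quantifiers expand one character at a time until the remainder of the pattern can match.
`search` walks the string left to right and returns the first match it finds.
The match spans [0:3] → "'a'".
Captured: group 1 = 'a'.

('a',)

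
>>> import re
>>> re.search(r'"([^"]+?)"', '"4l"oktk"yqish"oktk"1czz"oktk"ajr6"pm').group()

Unlike `match`, `search` isn't anchored — it looks for the pattern anywhere in the string.
The match spans [0:4] → '"4l"'.
Captured: group 1 = '4l'.

'"4l"'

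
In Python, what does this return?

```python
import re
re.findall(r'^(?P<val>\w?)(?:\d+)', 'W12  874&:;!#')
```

['W']

Pattern: anchored at the start of the string; then optionally a word character (captured as 'val'); then one or more of a digit (non-capturing group).
Scanning left to right: at [0:3] match 'W12', group 1 = 'W'.
One capturing group, so `findall` returns just the captured substring from the one match — 1 in all.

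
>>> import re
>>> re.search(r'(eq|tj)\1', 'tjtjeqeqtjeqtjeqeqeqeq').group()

'tjtj'

The backreference `\1` re-matches whatever the first group consumed, character for character.
`re.search` scans for the first position where the pattern succeeds.
The match spans [0:4] → 'tjtj'.
Captured: group 1 = 'tj'.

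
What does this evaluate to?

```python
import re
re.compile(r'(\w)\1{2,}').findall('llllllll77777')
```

['l', '7']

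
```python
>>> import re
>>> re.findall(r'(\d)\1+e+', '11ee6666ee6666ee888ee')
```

['1', '6', '6', '8']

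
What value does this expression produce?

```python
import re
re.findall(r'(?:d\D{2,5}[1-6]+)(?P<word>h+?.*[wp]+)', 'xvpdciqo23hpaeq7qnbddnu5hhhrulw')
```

One capturing group, so `findall` returns just the captured substring from the one match — 1 in all.

['hpaeq7qnbddnu5hhhrulw']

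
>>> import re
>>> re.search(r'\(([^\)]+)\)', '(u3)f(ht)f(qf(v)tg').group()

The match spans [0:4] → '(u3)'.

'(u3)'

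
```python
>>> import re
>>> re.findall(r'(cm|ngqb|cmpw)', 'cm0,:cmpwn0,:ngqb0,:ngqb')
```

['cm', 'cm', 'ngqb', 'ngqb']

`|` is ordered: at each position the engine commits to the first alternative that works.
Matches: at [0:2] match 'cm', group 1 = 'cm'; at [5:7] match 'cm', group 1 = 'cm'; at [13:17] match 'ngqb', group 1 = 'ngqb'; at [20:24] match 'ngqb', group 1 = 'ngqb'.
With a single group, `findall` returns only what that group captured — 4 items.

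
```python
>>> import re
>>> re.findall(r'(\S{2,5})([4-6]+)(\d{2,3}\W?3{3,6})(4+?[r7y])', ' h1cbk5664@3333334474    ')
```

This matches 2 to 5 of a non-whitespace character (captured); then one or more of a character in [4-6] (captured); then 2 to 3 of a digit, then optionally a non-word character, then 3 to 6 of the literal '3' (captured); then one or more of the literal '4' (lazy), then one of [r7y] (captured).
With 4 capturing groups, `findall` returns a 4-tuple per match.

[('h1cbk', '56', '64@333333', '447')]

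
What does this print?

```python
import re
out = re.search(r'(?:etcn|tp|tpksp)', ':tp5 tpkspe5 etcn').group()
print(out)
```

Unlike `match`, `search` isn't anchored — it looks for the pattern anywhere in the string.
The match spans [1:3] → 'tp'.

tp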